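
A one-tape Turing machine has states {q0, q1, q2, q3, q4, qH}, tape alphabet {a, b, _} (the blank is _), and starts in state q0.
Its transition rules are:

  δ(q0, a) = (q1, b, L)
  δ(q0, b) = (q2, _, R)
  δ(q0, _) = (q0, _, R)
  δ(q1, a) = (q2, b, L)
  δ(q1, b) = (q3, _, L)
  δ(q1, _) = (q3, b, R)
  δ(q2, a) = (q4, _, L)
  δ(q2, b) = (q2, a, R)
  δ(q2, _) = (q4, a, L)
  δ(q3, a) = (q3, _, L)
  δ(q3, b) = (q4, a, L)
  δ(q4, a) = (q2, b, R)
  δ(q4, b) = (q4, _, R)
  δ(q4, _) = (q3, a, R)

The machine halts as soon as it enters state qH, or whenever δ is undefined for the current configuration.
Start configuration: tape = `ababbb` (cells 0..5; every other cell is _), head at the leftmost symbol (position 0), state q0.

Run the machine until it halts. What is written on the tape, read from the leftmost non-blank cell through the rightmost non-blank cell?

b_baa_a

q0 | _[a]babbb__   read a → write b, move L, go to q1
q1 | [_]bbabbb__   read _ → write b, move R, go to q3
q3 | b[b]babbb__   read b → write a, move L, go to q4
q4 | [b]ababbb__   read b → write _, move R, go to q4
q4 | _[a]babbb__   read a → write b, move R, go to q2
q2 | _b[b]abbb__   read b → write a, move R, go to q2
q2 | _ba[a]bbb__   read a → write _, move L, go to q4
q4 | _b[a]_bbb__   read a → write b, move R, go to q2
q2 | _bb[_]bbb__   read _ → write a, move L, go to q4
q4 | _b[b]abbb__   read b → write _, move R, go to q4
q4 | _b_[a]bbb__   read a → write b, move R, go to q2
q2 | _b_b[b]bb__   read b → write a, move R, go to q2
q2 | _b_ba[b]b__   read b → write a, move R, go to q2
q2 | _b_baa[b]__   read b → write a, move R, go to q2
q2 | _b_baaa[_]_   read _ → write a, move L, go to q4
q4 | _b_baa[a]a_   read a → write b, move R, go to q2
q2 | _b_baab[a]_   read a → write _, move L, go to q4
q4 | _b_baa[b]__   read b → write _, move R, go to q4
q4 | _b_baa_[_]_   read _ → write a, move R, go to q3
q3 | _b_baa_a[_]
The non-blank tape span at halt is b_baa_a.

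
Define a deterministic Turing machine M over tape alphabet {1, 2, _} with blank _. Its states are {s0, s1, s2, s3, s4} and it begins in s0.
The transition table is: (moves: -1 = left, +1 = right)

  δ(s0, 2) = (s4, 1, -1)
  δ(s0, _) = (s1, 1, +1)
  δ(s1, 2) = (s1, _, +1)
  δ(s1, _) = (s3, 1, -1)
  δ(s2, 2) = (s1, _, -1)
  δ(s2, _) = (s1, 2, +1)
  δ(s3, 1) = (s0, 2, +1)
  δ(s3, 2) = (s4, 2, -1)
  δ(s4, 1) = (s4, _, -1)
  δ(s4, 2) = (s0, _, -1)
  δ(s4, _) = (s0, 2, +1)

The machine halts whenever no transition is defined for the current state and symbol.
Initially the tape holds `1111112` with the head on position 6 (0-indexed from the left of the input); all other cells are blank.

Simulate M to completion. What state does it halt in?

s0 | _111111[2]   read 2 → write 1, move -1, go to s4
s4 | _11111[1]1   read 1 → write _, move -1, go to s4
s4 | _1111[1]_1   read 1 → write _, move -1, go to s4
s4 | _111[1]__1   read 1 → write _, move -1, go to s4
s4 | _11[1]___1   read 1 → write _, move -1, go to s4
s4 | _1[1]____1   read 1 → write _, move -1, go to s4
s4 | _[1]_____1   read 1 → write _, move -1, go to s4
s4 | [_]______1   read _ → write 2, move +1, go to s0
s0 | 2[_]_____1   read _ → write 1, move +1, go to s1
s1 | 21[_]____1   read _ → write 1, move -1, go to s3
s3 | 2[1]1____1   read 1 → write 2, move +1, go to s0
s0 | 22[1]____1
No transition is defined for (s0, 1); M halts in state s0.

s0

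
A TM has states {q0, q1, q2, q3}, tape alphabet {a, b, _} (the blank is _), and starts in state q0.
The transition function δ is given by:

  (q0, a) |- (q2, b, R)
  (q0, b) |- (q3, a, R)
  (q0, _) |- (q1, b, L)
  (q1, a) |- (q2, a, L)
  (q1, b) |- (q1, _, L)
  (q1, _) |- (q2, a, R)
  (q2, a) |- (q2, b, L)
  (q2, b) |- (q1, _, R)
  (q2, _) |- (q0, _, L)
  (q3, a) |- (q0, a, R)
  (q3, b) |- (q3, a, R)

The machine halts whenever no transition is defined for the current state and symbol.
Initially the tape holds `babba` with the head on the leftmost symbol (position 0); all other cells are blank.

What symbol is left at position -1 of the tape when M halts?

q0 | ___[b]abba_   read b → write a, move R, go to q3
q3 | ___a[a]bba_   read a → write a, move R, go to q0
q0 | ___aa[b]ba_   read b → write a, move R, go to q3
q3 | ___aaa[b]a_   read b → write a, move R, go to q3
q3 | ___aaaa[a]_   read a → write a, move R, go to q0
q0 | ___aaaaa[_]   read _ → write b, move L, go to q1
q1 | ___aaaa[a]b   read a → write a, move L, go to q2
q2 | ___aaa[a]ab   read a → write b, move L, go to q2
q2 | ___aa[a]bab   read a → write b, move L, go to q2
q2 | ___a[a]bbab   read a → write b, move L, go to q2
q2 | ___[a]bbbab   read a → write b, move L, go to q2
q2 | __[_]bbbbab   read _ → write _, move L, go to q0
q0 | _[_]_bbbbab   read _ → write b, move L, go to q1
q1 | [_]b_bbbbab   read _ → write a, move R, go to q2
q2 | a[b]_bbbbab   read b → write _, move R, go to q1
q1 | a_[_]bbbbab   read _ → write a, move R, go to q2
q2 | a_a[b]bbbab   read b → write _, move R, go to q1
q1 | a_a_[b]bbab   read b → write _, move L, go to q1
q1 | a_a[_]_bbab   read _ → write a, move R, go to q2
q2 | a_aa[_]bbab   read _ → write _, move L, go to q0
q0 | a_a[a]_bbab   read a → write b, move R, go to q2
q2 | a_ab[_]bbab   read _ → write _, move L, go to q0
q0 | a_a[b]_bbab   read b → write a, move R, go to q3
q3 | a_aa[_]bbab
Cell -1 holds a when M halts.

a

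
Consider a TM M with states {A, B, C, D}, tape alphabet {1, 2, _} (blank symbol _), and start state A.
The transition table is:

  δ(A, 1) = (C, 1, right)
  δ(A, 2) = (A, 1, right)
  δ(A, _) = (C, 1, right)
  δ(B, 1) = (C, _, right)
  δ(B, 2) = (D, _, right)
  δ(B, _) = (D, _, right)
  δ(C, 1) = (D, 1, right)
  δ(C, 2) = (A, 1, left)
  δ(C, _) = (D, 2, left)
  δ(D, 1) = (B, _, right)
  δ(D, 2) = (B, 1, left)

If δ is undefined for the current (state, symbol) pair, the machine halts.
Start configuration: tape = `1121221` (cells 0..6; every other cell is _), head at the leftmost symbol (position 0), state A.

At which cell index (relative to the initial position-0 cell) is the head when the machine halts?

6

A | [1]121221_   read 1 → write 1, move right, go to C
C | 1[1]21221_   read 1 → write 1, move right, go to D
D | 11[2]1221_   read 2 → write 1, move left, go to B
B | 1[1]11221_   read 1 → write _, move right, go to C
C | 1_[1]1221_   read 1 → write 1, move right, go to D
D | 1_1[1]221_   read 1 → write _, move right, go to B
B | 1_1_[2]21_   read 2 → write _, move right, go to D
D | 1_1__[2]1_   read 2 → write 1, move left, go to B
B | 1_1_[_]11_   read _ → write _, move right, go to D
D | 1_1__[1]1_   read 1 → write _, move right, go to B
B | 1_1___[1]_   read 1 → write _, move right, go to C
C | 1_1____[_]   read _ → write 2, move left, go to D
D | 1_1___[_]2
At halt the head is at cell 6.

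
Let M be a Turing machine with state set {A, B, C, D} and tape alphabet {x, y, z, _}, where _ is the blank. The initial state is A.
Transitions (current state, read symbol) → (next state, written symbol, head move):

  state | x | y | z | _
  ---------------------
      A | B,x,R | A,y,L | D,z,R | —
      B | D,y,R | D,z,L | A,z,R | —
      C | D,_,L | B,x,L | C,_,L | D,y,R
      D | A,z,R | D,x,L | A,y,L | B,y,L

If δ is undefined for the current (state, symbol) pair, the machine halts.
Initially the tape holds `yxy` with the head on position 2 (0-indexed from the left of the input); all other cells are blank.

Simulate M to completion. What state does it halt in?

state=A head=2 tape=_yx[y]_   (A,y)→(A,y,L)
state=A head=1 tape=_y[x]y_   (A,x)→(B,x,R)
state=B head=2 tape=_yx[y]_   (B,y)→(D,z,L)
state=D head=1 tape=_y[x]z_   (D,x)→(A,z,R)
state=A head=2 tape=_yz[z]_   (A,z)→(D,z,R)
state=D head=3 tape=_yzz[_]   (D,_)→(B,y,L)
state=B head=2 tape=_yz[z]y   (B,z)→(A,z,R)
state=A head=3 tape=_yzz[y]   (A,y)→(A,y,L)
state=A head=2 tape=_yz[z]y   (A,z)→(D,z,R)
state=D head=3 tape=_yzz[y]   (D,y)→(D,x,L)
state=D head=2 tape=_yz[z]x   (D,z)→(A,y,L)
state=A head=1 tape=_y[z]yx   (A,z)→(D,z,R)
state=D head=2 tape=_yz[y]x   (D,y)→(D,x,L)
state=D head=1 tape=_y[z]xx   (D,z)→(A,y,L)
state=A head=0 tape=_[y]yxx   (A,y)→(A,y,L)
state=A head=-1 tape=[_]yyxx
No transition is defined for (A, _); M halts in state A.

A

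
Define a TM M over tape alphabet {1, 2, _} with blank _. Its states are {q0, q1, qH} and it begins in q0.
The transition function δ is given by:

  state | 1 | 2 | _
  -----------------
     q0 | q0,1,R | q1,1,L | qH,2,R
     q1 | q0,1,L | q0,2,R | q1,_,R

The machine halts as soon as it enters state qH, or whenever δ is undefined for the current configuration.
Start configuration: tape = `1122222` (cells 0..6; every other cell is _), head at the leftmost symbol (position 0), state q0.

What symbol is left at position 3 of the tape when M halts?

q0 | [1]122222__   read 1 → write 1, move R, go to q0
q0 | 1[1]22222__   read 1 → write 1, move R, go to q0
q0 | 11[2]2222__   read 2 → write 1, move L, go to q1
q1 | 1[1]12222__   read 1 → write 1, move L, go to q0
q0 | [1]112222__   read 1 → write 1, move R, go to q0
q0 | 1[1]12222__   read 1 → write 1, move R, go to q0
q0 | 11[1]2222__   read 1 → write 1, move R, go to q0
q0 | 111[2]222__   read 2 → write 1, move L, go to q1
q1 | 11[1]1222__   read 1 → write 1, move L, go to q0
q0 | 1[1]11222__   read 1 → write 1, move R, go to q0
q0 | 11[1]1222__   read 1 → write 1, move R, go to q0
q0 | 111[1]222__   read 1 → write 1, move R, go to q0
q0 | 1111[2]22__   read 2 → write 1, move L, go to q1
q1 | 111[1]122__   read 1 → write 1, move L, go to q0
q0 | 11[1]1122__   read 1 → write 1, move R, go to q0
q0 | 111[1]122__   read 1 → write 1, move R, go to q0
q0 | 1111[1]22__   read 1 → write 1, move R, go to q0
q0 | 11111[2]2__   read 2 → write 1, move L, go to q1
q1 | 1111[1]12__   read 1 → write 1, move L, go to q0
q0 | 111[1]112__   read 1 → write 1, move R, go to q0
q0 | 1111[1]12__   read 1 → write 1, move R, go to q0
q0 | 11111[1]2__   read 1 → write 1, move R, go to q0
q0 | 111111[2]__   read 2 → write 1, move L, go to q1
q1 | 11111[1]1__   read 1 → write 1, move L, go to q0
q0 | 1111[1]11__   read 1 → write 1, move R, go to q0
q0 | 11111[1]1__   read 1 → write 1, move R, go to q0
q0 | 111111[1]__   read 1 → write 1, move R, go to q0
q0 | 1111111[_]_   read _ → write 2, move R, go to qH
qH | 11111112[_]
Cell 3 holds 1 when M halts.

1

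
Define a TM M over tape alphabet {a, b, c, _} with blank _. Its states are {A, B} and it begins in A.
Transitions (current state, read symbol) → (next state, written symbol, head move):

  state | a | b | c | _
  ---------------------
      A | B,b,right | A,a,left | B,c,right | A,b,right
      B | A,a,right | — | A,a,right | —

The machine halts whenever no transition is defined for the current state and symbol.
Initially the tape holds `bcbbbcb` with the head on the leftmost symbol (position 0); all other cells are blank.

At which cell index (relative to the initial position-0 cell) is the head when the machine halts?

A | _[b]cbbbcb   read b → write a, move left, go to A
A | [_]acbbbcb   read _ → write b, move right, go to A
A | b[a]cbbbcb   read a → write b, move right, go to B
B | bb[c]bbbcb   read c → write a, move right, go to A
A | bba[b]bbcb   read b → write a, move left, go to A
A | bb[a]abbcb   read a → write b, move right, go to B
B | bbb[a]bbcb   read a → write a, move right, go to A
A | bbba[b]bcb   read b → write a, move left, go to A
A | bbb[a]abcb   read a → write b, move right, go to B
B | bbbb[a]bcb   read a → write a, move right, go to A
A | bbbba[b]cb   read b → write a, move left, go to A
A | bbbb[a]acb   read a → write b, move right, go to B
B | bbbbb[a]cb   read a → write a, move right, go to A
A | bbbbba[c]b   read c → write c, move right, go to B
B | bbbbbac[b]
At halt the head is at cell 6.

6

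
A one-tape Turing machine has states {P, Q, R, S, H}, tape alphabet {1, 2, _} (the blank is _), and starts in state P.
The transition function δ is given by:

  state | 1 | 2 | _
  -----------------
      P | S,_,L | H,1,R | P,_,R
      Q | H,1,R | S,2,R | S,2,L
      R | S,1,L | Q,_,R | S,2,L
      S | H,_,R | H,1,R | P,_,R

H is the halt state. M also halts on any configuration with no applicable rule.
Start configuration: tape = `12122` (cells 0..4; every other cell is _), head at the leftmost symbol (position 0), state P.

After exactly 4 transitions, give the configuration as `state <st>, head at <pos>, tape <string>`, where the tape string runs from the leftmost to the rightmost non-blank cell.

state H, head at 2, tape 1122

P | _[1]2122   read 1 → write _, move L, go to S
S | [_]_2122   read _ → write _, move R, go to P
P | _[_]2122   read _ → write _, move R, go to P
P | __[2]122   read 2 → write 1, move R, go to H
H | __1[1]22
After 4 steps: state H, head at 2, tape 1122.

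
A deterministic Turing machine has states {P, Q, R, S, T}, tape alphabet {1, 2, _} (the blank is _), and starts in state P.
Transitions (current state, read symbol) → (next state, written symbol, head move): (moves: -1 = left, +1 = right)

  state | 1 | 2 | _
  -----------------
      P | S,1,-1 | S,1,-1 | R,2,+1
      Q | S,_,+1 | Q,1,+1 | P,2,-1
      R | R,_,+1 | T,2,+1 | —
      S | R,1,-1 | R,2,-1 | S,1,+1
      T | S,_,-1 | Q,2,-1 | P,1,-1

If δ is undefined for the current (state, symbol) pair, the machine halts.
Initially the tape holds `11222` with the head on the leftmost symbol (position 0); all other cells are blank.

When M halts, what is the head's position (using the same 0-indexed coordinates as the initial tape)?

P | _[1]1222___   read 1 → write 1, move -1, go to S
S | [_]11222___   read _ → write 1, move +1, go to S
S | 1[1]1222___   read 1 → write 1, move -1, go to R
R | [1]11222___   read 1 → write _, move +1, go to R
R | _[1]1222___   read 1 → write _, move +1, go to R
R | __[1]222___   read 1 → write _, move +1, go to R
R | ___[2]22___   read 2 → write 2, move +1, go to T
T | ___2[2]2___   read 2 → write 2, move -1, go to Q
Q | ___[2]22___   read 2 → write 1, move +1, go to Q
Q | ___1[2]2___   read 2 → write 1, move +1, go to Q
Q | ___11[2]___   read 2 → write 1, move +1, go to Q
Q | ___111[_]__   read _ → write 2, move -1, go to P
P | ___11[1]2__   read 1 → write 1, move -1, go to S
S | ___1[1]12__   read 1 → write 1, move -1, go to R
R | ___[1]112__   read 1 → write _, move +1, go to R
R | ____[1]12__   read 1 → write _, move +1, go to R
R | _____[1]2__   read 1 → write _, move +1, go to R
R | ______[2]__   read 2 → write 2, move +1, go to T
T | ______2[_]_   read _ → write 1, move -1, go to P
P | ______[2]1_   read 2 → write 1, move -1, go to S
S | _____[_]11_   read _ → write 1, move +1, go to S
S | _____1[1]1_   read 1 → write 1, move -1, go to R
R | _____[1]11_   read 1 → write _, move +1, go to R
R | ______[1]1_   read 1 → write _, move +1, go to R
R | _______[1]_   read 1 → write _, move +1, go to R
R | ________[_]
At halt the head is at cell 7.

7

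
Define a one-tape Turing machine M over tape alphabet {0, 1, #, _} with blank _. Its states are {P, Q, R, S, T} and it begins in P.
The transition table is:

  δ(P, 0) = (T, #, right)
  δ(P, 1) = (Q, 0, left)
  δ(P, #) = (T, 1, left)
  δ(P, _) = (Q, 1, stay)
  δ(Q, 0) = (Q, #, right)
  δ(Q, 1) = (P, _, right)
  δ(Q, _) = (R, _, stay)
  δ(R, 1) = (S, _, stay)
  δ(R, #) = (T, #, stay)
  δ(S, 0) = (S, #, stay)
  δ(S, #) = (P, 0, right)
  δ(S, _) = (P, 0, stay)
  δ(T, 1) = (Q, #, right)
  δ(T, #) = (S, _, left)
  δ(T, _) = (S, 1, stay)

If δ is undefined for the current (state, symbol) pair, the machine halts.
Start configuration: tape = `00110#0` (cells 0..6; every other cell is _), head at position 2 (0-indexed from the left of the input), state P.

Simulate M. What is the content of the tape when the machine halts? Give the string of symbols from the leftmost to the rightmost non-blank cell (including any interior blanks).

0##_0_#1

P | 00[1]10#0_   read 1 → write 0, move left, go to Q
Q | 0[0]010#0_   read 0 → write #, move right, go to Q
Q | 0#[0]10#0_   read 0 → write #, move right, go to Q
Q | 0##[1]0#0_   read 1 → write _, move right, go to P
P | 0##_[0]#0_   read 0 → write #, move right, go to T
T | 0##_#[#]0_   read # → write _, move left, go to S
S | 0##_[#]_0_   read # → write 0, move right, go to P
P | 0##_0[_]0_   read _ → write 1, move stay, go to Q
Q | 0##_0[1]0_   read 1 → write _, move right, go to P
P | 0##_0_[0]_   read 0 → write #, move right, go to T
T | 0##_0_#[_]   read _ → write 1, move stay, go to S
S | 0##_0_#[1]
The non-blank tape span at halt is 0##_0_#1.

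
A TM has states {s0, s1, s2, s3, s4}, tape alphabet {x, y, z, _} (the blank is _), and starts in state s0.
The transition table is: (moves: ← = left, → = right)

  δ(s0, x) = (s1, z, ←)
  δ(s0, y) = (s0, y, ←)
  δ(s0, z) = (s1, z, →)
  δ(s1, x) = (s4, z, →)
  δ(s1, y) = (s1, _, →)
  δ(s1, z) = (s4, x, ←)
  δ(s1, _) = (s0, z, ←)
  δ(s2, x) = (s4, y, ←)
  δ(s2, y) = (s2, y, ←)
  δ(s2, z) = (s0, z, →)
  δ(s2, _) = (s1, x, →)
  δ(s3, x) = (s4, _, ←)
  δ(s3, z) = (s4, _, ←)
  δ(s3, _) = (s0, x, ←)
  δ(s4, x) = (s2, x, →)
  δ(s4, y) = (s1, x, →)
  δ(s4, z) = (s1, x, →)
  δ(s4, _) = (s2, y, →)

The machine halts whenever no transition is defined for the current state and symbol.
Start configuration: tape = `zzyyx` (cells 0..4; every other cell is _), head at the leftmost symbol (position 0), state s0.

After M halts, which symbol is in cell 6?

s0 | [z]zyyx____   read z → write z, move →, go to s1
s1 | z[z]yyx____   read z → write x, move ←, go to s4
s4 | [z]xyyx____   read z → write x, move →, go to s1
s1 | x[x]yyx____   read x → write z, move →, go to s4
s4 | xz[y]yx____   read y → write x, move →, go to s1
s1 | xzx[y]x____   read y → write _, move →, go to s1
s1 | xzx_[x]____   read x → write z, move →, go to s4
s4 | xzx_z[_]___   read _ → write y, move →, go to s2
s2 | xzx_zy[_]__   read _ → write x, move →, go to s1
s1 | xzx_zyx[_]_   read _ → write z, move ←, go to s0
s0 | xzx_zy[x]z_   read x → write z, move ←, go to s1
s1 | xzx_z[y]zz_   read y → write _, move →, go to s1
s1 | xzx_z_[z]z_   read z → write x, move ←, go to s4
s4 | xzx_z[_]xz_   read _ → write y, move →, go to s2
s2 | xzx_zy[x]z_   read x → write y, move ←, go to s4
s4 | xzx_z[y]yz_   read y → write x, move →, go to s1
s1 | xzx_zx[y]z_   read y → write _, move →, go to s1
s1 | xzx_zx_[z]_   read z → write x, move ←, go to s4
s4 | xzx_zx[_]x_   read _ → write y, move →, go to s2
s2 | xzx_zxy[x]_   read x → write y, move ←, go to s4
s4 | xzx_zx[y]y_   read y → write x, move →, go to s1
s1 | xzx_zxx[y]_   read y → write _, move →, go to s1
s1 | xzx_zxx_[_]   read _ → write z, move ←, go to s0
s0 | xzx_zxx[_]z
Cell 6 holds x when M halts.

x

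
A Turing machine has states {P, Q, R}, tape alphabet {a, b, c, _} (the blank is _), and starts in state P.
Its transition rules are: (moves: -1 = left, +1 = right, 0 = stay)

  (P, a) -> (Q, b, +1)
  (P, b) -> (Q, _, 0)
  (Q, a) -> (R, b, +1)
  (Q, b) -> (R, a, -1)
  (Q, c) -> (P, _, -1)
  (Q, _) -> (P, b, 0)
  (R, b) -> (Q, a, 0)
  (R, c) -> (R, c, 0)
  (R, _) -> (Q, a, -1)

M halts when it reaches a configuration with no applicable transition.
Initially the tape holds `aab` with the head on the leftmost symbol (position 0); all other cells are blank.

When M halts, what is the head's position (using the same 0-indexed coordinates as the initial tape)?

state=P head=0 tape=[a]ab_   (P,a)→(Q,b,+1)
state=Q head=1 tape=b[a]b_   (Q,a)→(R,b,+1)
state=R head=2 tape=bb[b]_   (R,b)→(Q,a,0)
state=Q head=2 tape=bb[a]_   (Q,a)→(R,b,+1)
state=R head=3 tape=bbb[_]   (R,_)→(Q,a,-1)
state=Q head=2 tape=bb[b]a   (Q,b)→(R,a,-1)
state=R head=1 tape=b[b]aa   (R,b)→(Q,a,0)
state=Q head=1 tape=b[a]aa   (Q,a)→(R,b,+1)
state=R head=2 tape=bb[a]a
At halt the head is at cell 2.

2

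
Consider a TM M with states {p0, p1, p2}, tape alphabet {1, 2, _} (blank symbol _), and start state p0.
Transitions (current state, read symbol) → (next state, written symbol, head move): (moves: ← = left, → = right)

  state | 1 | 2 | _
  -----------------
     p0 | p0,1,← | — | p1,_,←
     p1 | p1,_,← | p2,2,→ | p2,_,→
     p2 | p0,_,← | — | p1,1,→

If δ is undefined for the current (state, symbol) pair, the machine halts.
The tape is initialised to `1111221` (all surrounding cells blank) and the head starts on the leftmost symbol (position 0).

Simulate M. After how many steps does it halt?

29

state=p0 head=0 tape=__[1]111221   (p0,1)→(p0,1,←)
state=p0 head=-1 tape=_[_]1111221   (p0,_)→(p1,_,←)
state=p1 head=-2 tape=[_]_1111221   (p1,_)→(p2,_,→)
state=p2 head=-1 tape=_[_]1111221   (p2,_)→(p1,1,→)
state=p1 head=0 tape=_1[1]111221   (p1,1)→(p1,_,←)
state=p1 head=-1 tape=_[1]_111221   (p1,1)→(p1,_,←)
state=p1 head=-2 tape=[_]__111221   (p1,_)→(p2,_,→)
state=p2 head=-1 tape=_[_]_111221   (p2,_)→(p1,1,→)
state=p1 head=0 tape=_1[_]111221   (p1,_)→(p2,_,→)
state=p2 head=1 tape=_1_[1]11221   (p2,1)→(p0,_,←)
state=p0 head=0 tape=_1[_]_11221   (p0,_)→(p1,_,←)
state=p1 head=-1 tape=_[1]__11221   (p1,1)→(p1,_,←)
state=p1 head=-2 tape=[_]___11221   (p1,_)→(p2,_,→)
state=p2 head=-1 tape=_[_]__11221   (p2,_)→(p1,1,→)
state=p1 head=0 tape=_1[_]_11221   (p1,_)→(p2,_,→)
state=p2 head=1 tape=_1_[_]11221   (p2,_)→(p1,1,→)
state=p1 head=2 tape=_1_1[1]1221   (p1,1)→(p1,_,←)
state=p1 head=1 tape=_1_[1]_1221   (p1,1)→(p1,_,←)
state=p1 head=0 tape=_1[_]__1221   (p1,_)→(p2,_,→)
state=p2 head=1 tape=_1_[_]_1221   (p2,_)→(p1,1,→)
state=p1 head=2 tape=_1_1[_]1221   (p1,_)→(p2,_,→)
state=p2 head=3 tape=_1_1_[1]221   (p2,1)→(p0,_,←)
state=p0 head=2 tape=_1_1[_]_221   (p0,_)→(p1,_,←)
state=p1 head=1 tape=_1_[1]__221   (p1,1)→(p1,_,←)
state=p1 head=0 tape=_1[_]___221   (p1,_)→(p2,_,→)
state=p2 head=1 tape=_1_[_]__221   (p2,_)→(p1,1,→)
state=p1 head=2 tape=_1_1[_]_221   (p1,_)→(p2,_,→)
state=p2 head=3 tape=_1_1_[_]221   (p2,_)→(p1,1,→)
state=p1 head=4 tape=_1_1_1[2]21   (p1,2)→(p2,2,→)
state=p2 head=5 tape=_1_1_12[2]1
M halts after 29 transitions.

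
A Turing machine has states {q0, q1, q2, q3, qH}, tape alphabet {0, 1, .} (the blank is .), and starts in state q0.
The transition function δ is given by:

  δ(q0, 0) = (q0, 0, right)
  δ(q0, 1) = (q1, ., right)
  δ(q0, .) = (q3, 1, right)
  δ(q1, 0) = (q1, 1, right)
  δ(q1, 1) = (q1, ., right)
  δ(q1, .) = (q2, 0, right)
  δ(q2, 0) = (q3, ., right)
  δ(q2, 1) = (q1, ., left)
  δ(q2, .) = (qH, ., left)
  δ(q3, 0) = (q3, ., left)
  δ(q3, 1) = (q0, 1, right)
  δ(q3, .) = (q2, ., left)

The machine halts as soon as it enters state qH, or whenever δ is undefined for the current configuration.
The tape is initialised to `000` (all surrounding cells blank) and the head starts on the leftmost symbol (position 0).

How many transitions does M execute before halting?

q0 | [0]00..   read 0 → write 0, move right, go to q0
q0 | 0[0]0..   read 0 → write 0, move right, go to q0
q0 | 00[0]..   read 0 → write 0, move right, go to q0
q0 | 000[.].   read . → write 1, move right, go to q3
q3 | 0001[.]   read . → write ., move left, go to q2
q2 | 000[1].   read 1 → write ., move left, go to q1
q1 | 00[0]..   read 0 → write 1, move right, go to q1
q1 | 001[.].   read . → write 0, move right, go to q2
q2 | 0010[.]   read . → write ., move left, go to qH
qH | 001[0].
M halts after 9 transitions.

9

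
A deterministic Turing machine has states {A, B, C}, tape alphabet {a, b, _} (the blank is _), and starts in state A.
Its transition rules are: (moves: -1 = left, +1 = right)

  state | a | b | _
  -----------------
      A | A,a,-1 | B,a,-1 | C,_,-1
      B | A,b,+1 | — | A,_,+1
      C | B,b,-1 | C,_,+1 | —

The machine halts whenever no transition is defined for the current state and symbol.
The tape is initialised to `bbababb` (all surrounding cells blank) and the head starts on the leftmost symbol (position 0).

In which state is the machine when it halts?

C

A | __[b]bababb   read b → write a, move -1, go to B
B | _[_]abababb   read _ → write _, move +1, go to A
A | __[a]bababb   read a → write a, move -1, go to A
A | _[_]abababb   read _ → write _, move -1, go to C
C | [_]_abababb
No transition is defined for (C, _); M halts in state C.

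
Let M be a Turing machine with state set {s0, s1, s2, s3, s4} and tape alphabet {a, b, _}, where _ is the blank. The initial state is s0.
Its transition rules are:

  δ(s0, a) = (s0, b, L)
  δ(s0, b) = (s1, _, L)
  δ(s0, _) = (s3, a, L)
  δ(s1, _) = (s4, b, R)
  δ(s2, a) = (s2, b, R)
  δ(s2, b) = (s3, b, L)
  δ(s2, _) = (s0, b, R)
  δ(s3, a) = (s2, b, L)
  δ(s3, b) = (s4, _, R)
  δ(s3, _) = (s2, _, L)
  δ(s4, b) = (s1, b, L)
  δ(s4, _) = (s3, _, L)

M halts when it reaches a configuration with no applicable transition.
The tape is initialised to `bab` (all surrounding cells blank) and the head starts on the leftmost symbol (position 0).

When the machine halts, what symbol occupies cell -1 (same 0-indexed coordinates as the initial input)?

state=s0 head=0 tape=__[b]ab   (s0,b)→(s1,_,L)
state=s1 head=-1 tape=_[_]_ab   (s1,_)→(s4,b,R)
state=s4 head=0 tape=_b[_]ab   (s4,_)→(s3,_,L)
state=s3 head=-1 tape=_[b]_ab   (s3,b)→(s4,_,R)
state=s4 head=0 tape=__[_]ab   (s4,_)→(s3,_,L)
state=s3 head=-1 tape=_[_]_ab   (s3,_)→(s2,_,L)
state=s2 head=-2 tape=[_]__ab   (s2,_)→(s0,b,R)
state=s0 head=-1 tape=b[_]_ab   (s0,_)→(s3,a,L)
state=s3 head=-2 tape=[b]a_ab   (s3,b)→(s4,_,R)
state=s4 head=-1 tape=_[a]_ab
Cell -1 holds a when M halts.

a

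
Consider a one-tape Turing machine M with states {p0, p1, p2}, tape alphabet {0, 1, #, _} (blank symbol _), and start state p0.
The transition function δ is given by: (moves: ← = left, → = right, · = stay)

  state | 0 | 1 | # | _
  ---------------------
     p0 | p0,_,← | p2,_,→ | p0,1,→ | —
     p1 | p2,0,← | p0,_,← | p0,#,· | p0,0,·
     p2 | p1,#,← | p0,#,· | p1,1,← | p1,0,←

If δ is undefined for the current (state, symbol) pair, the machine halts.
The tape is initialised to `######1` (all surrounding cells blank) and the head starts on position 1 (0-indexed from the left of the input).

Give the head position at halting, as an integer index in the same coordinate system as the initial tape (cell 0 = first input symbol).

1

state=p0 head=1 tape=#[#]####1_   (p0,#)→(p0,1,→)
state=p0 head=2 tape=#1[#]###1_   (p0,#)→(p0,1,→)
state=p0 head=3 tape=#11[#]##1_   (p0,#)→(p0,1,→)
state=p0 head=4 tape=#111[#]#1_   (p0,#)→(p0,1,→)
state=p0 head=5 tape=#1111[#]1_   (p0,#)→(p0,1,→)
state=p0 head=6 tape=#11111[1]_   (p0,1)→(p2,_,→)
state=p2 head=7 tape=#11111_[_]   (p2,_)→(p1,0,←)
state=p1 head=6 tape=#11111[_]0   (p1,_)→(p0,0,·)
state=p0 head=6 tape=#11111[0]0   (p0,0)→(p0,_,←)
state=p0 head=5 tape=#1111[1]_0   (p0,1)→(p2,_,→)
state=p2 head=6 tape=#1111_[_]0   (p2,_)→(p1,0,←)
state=p1 head=5 tape=#1111[_]00   (p1,_)→(p0,0,·)
state=p0 head=5 tape=#1111[0]00   (p0,0)→(p0,_,←)
state=p0 head=4 tape=#111[1]_00   (p0,1)→(p2,_,→)
state=p2 head=5 tape=#111_[_]00   (p2,_)→(p1,0,←)
state=p1 head=4 tape=#111[_]000   (p1,_)→(p0,0,·)
state=p0 head=4 tape=#111[0]000   (p0,0)→(p0,_,←)
state=p0 head=3 tape=#11[1]_000   (p0,1)→(p2,_,→)
state=p2 head=4 tape=#11_[_]000   (p2,_)→(p1,0,←)
state=p1 head=3 tape=#11[_]0000   (p1,_)→(p0,0,·)
state=p0 head=3 tape=#11[0]0000   (p0,0)→(p0,_,←)
state=p0 head=2 tape=#1[1]_0000   (p0,1)→(p2,_,→)
state=p2 head=3 tape=#1_[_]0000   (p2,_)→(p1,0,←)
state=p1 head=2 tape=#1[_]00000   (p1,_)→(p0,0,·)
state=p0 head=2 tape=#1[0]00000   (p0,0)→(p0,_,←)
state=p0 head=1 tape=#[1]_00000   (p0,1)→(p2,_,→)
state=p2 head=2 tape=#_[_]00000   (p2,_)→(p1,0,←)
state=p1 head=1 tape=#[_]000000   (p1,_)→(p0,0,·)
state=p0 head=1 tape=#[0]000000   (p0,0)→(p0,_,←)
state=p0 head=0 tape=[#]_000000   (p0,#)→(p0,1,→)
state=p0 head=1 tape=1[_]000000
At halt the head is at cell 1.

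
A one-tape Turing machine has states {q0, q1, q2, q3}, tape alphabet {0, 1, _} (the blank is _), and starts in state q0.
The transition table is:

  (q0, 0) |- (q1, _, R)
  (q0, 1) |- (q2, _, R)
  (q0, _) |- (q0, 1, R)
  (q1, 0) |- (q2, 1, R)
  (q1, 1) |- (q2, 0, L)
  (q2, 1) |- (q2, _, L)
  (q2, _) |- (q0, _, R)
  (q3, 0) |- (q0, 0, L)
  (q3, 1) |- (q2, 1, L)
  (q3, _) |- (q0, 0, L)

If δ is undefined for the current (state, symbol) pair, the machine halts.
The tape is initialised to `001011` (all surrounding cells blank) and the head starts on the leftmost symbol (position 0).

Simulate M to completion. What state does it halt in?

q1

q0 | [0]01011_   read 0 → write _, move R, go to q1
q1 | _[0]1011_   read 0 → write 1, move R, go to q2
q2 | _1[1]011_   read 1 → write _, move L, go to q2
q2 | _[1]_011_   read 1 → write _, move L, go to q2
q2 | [_]__011_   read _ → write _, move R, go to q0
q0 | _[_]_011_   read _ → write 1, move R, go to q0
q0 | _1[_]011_   read _ → write 1, move R, go to q0
q0 | _11[0]11_   read 0 → write _, move R, go to q1
q1 | _11_[1]1_   read 1 → write 0, move L, go to q2
q2 | _11[_]01_   read _ → write _, move R, go to q0
q0 | _11_[0]1_   read 0 → write _, move R, go to q1
q1 | _11__[1]_   read 1 → write 0, move L, go to q2
q2 | _11_[_]0_   read _ → write _, move R, go to q0
q0 | _11__[0]_   read 0 → write _, move R, go to q1
q1 | _11___[_]
No transition is defined for (q1, _); M halts in state q1.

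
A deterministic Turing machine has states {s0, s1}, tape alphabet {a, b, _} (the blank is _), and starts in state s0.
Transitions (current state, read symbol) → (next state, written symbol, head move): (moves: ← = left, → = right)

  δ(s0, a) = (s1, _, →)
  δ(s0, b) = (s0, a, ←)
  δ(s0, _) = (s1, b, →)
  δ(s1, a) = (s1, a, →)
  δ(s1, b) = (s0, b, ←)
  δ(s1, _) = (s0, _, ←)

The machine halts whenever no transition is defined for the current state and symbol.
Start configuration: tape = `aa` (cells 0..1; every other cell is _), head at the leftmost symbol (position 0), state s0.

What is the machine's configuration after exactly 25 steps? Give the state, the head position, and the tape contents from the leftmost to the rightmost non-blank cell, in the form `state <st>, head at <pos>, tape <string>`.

state s0, head at 1, tape bab

s0 | _[a]a_   read a → write _, move →, go to s1
s1 | __[a]_   read a → write a, move →, go to s1
s1 | __a[_]   read _ → write _, move ←, go to s0
s0 | __[a]_   read a → write _, move →, go to s1
s1 | ___[_]   read _ → write _, move ←, go to s0
s0 | __[_]_   read _ → write b, move →, go to s1
s1 | __b[_]   read _ → write _, move ←, go to s0
s0 | __[b]_   read b → write a, move ←, go to s0
s0 | _[_]a_   read _ → write b, move →, go to s1
s1 | _b[a]_   read a → write a, move →, go to s1
s1 | _ba[_]   read _ → write _, move ←, go to s0
s0 | _b[a]_   read a → write _, move →, go to s1
s1 | _b_[_]   read _ → write _, move ←, go to s0
s0 | _b[_]_   read _ → write b, move →, go to s1
s1 | _bb[_]   read _ → write _, move ←, go to s0
s0 | _b[b]_   read b → write a, move ←, go to s0
s0 | _[b]a_   read b → write a, move ←, go to s0
s0 | [_]aa_   read _ → write b, move →, go to s1
s1 | b[a]a_   read a → write a, move →, go to s1
s1 | ba[a]_   read a → write a, move →, go to s1
s1 | baa[_]   read _ → write _, move ←, go to s0
s0 | ba[a]_   read a → write _, move →, go to s1
s1 | ba_[_]   read _ → write _, move ←, go to s0
s0 | ba[_]_   read _ → write b, move →, go to s1
s1 | bab[_]   read _ → write _, move ←, go to s0
s0 | ba[b]_
After 25 steps: state s0, head at 1, tape bab.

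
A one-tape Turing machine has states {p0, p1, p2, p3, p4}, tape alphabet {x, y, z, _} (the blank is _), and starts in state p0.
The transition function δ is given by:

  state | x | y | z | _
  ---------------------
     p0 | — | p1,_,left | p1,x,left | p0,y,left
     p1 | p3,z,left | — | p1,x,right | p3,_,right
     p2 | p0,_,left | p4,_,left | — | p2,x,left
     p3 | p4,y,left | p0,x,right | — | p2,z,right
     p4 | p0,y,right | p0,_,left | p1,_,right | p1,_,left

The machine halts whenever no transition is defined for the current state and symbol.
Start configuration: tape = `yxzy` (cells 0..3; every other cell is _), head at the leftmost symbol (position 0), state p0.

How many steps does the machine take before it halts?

14

p0 | __[y]xzy   read y → write _, move left, go to p1
p1 | _[_]_xzy   read _ → write _, move right, go to p3
p3 | __[_]xzy   read _ → write z, move right, go to p2
p2 | __z[x]zy   read x → write _, move left, go to p0
p0 | __[z]_zy   read z → write x, move left, go to p1
p1 | _[_]x_zy   read _ → write _, move right, go to p3
p3 | __[x]_zy   read x → write y, move left, go to p4
p4 | _[_]y_zy   read _ → write _, move left, go to p1
p1 | [_]_y_zy   read _ → write _, move right, go to p3
p3 | _[_]y_zy   read _ → write z, move right, go to p2
p2 | _z[y]_zy   read y → write _, move left, go to p4
p4 | _[z]__zy   read z → write _, move right, go to p1
p1 | __[_]_zy   read _ → write _, move right, go to p3
p3 | ___[_]zy   read _ → write z, move right, go to p2
p2 | ___z[z]y
M halts after 14 transitions.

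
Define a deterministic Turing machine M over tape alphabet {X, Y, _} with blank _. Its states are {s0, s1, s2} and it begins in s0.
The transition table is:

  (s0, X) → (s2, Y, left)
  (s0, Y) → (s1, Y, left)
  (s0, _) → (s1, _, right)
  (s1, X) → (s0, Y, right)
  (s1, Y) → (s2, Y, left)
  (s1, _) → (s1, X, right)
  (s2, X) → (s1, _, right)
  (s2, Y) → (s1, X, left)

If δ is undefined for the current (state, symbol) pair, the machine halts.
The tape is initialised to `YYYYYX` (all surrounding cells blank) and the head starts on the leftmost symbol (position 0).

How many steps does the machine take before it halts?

5

state=s0 head=0 tape=_[Y]YYYYX   (s0,Y)→(s1,Y,left)
state=s1 head=-1 tape=[_]YYYYYX   (s1,_)→(s1,X,right)
state=s1 head=0 tape=X[Y]YYYYX   (s1,Y)→(s2,Y,left)
state=s2 head=-1 tape=[X]YYYYYX   (s2,X)→(s1,_,right)
state=s1 head=0 tape=_[Y]YYYYX   (s1,Y)→(s2,Y,left)
state=s2 head=-1 tape=[_]YYYYYX
M halts after 5 transitions.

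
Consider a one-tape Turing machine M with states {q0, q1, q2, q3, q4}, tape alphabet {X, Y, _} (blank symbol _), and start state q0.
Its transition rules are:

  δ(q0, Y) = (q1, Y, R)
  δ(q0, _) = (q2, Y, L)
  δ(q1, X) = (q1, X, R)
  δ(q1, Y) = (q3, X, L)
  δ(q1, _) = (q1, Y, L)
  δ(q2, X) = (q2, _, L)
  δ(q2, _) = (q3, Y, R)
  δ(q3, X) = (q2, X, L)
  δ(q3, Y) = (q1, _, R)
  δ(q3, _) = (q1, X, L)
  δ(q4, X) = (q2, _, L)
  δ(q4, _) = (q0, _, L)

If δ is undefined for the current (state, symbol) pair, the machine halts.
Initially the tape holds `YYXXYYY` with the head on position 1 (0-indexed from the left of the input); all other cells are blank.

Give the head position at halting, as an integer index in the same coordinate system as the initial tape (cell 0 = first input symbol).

state=q0 head=1 tape=Y[Y]XXYYY   (q0,Y)→(q1,Y,R)
state=q1 head=2 tape=YY[X]XYYY   (q1,X)→(q1,X,R)
state=q1 head=3 tape=YYX[X]YYY   (q1,X)→(q1,X,R)
state=q1 head=4 tape=YYXX[Y]YY   (q1,Y)→(q3,X,L)
state=q3 head=3 tape=YYX[X]XYY   (q3,X)→(q2,X,L)
state=q2 head=2 tape=YY[X]XXYY   (q2,X)→(q2,_,L)
state=q2 head=1 tape=Y[Y]_XXYY
At halt the head is at cell 1.

1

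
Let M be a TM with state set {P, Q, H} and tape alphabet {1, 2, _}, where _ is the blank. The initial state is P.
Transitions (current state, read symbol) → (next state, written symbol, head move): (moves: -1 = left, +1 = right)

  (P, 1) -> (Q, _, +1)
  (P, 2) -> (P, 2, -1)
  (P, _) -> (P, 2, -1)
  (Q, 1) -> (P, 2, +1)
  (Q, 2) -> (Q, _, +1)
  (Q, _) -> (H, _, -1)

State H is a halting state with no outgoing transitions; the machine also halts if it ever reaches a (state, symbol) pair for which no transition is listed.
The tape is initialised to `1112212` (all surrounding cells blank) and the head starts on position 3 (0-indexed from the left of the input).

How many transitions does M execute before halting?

P | 111[2]212_   read 2 → write 2, move -1, go to P
P | 11[1]2212_   read 1 → write _, move +1, go to Q
Q | 11_[2]212_   read 2 → write _, move +1, go to Q
Q | 11__[2]12_   read 2 → write _, move +1, go to Q
Q | 11___[1]2_   read 1 → write 2, move +1, go to P
P | 11___2[2]_   read 2 → write 2, move -1, go to P
P | 11___[2]2_   read 2 → write 2, move -1, go to P
P | 11__[_]22_   read _ → write 2, move -1, go to P
P | 11_[_]222_   read _ → write 2, move -1, go to P
P | 11[_]2222_   read _ → write 2, move -1, go to P
P | 1[1]22222_   read 1 → write _, move +1, go to Q
Q | 1_[2]2222_   read 2 → write _, move +1, go to Q
Q | 1__[2]222_   read 2 → write _, move +1, go to Q
Q | 1___[2]22_   read 2 → write _, move +1, go to Q
Q | 1____[2]2_   read 2 → write _, move +1, go to Q
Q | 1_____[2]_   read 2 → write _, move +1, go to Q
Q | 1______[_]   read _ → write _, move -1, go to H
H | 1_____[_]_
M halts after 17 transitions.

17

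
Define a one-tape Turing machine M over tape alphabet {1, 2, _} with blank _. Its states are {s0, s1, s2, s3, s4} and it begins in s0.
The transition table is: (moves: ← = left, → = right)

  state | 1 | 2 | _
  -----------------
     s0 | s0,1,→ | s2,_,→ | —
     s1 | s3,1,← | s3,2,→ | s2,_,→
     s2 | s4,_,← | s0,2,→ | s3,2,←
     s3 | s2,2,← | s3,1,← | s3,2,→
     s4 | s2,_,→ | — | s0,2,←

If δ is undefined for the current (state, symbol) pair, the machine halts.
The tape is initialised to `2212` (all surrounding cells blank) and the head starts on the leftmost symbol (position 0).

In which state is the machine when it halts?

s0 | [2]212_   read 2 → write _, move →, go to s2
s2 | _[2]12_   read 2 → write 2, move →, go to s0
s0 | _2[1]2_   read 1 → write 1, move →, go to s0
s0 | _21[2]_   read 2 → write _, move →, go to s2
s2 | _21_[_]   read _ → write 2, move ←, go to s3
s3 | _21[_]2   read _ → write 2, move →, go to s3
s3 | _212[2]   read 2 → write 1, move ←, go to s3
s3 | _21[2]1   read 2 → write 1, move ←, go to s3
s3 | _2[1]11   read 1 → write 2, move ←, go to s2
s2 | _[2]211   read 2 → write 2, move →, go to s0
s0 | _2[2]11   read 2 → write _, move →, go to s2
s2 | _2_[1]1   read 1 → write _, move ←, go to s4
s4 | _2[_]_1   read _ → write 2, move ←, go to s0
s0 | _[2]2_1   read 2 → write _, move →, go to s2
s2 | __[2]_1   read 2 → write 2, move →, go to s0
s0 | __2[_]1
No transition is defined for (s0, _); M halts in state s0.

s0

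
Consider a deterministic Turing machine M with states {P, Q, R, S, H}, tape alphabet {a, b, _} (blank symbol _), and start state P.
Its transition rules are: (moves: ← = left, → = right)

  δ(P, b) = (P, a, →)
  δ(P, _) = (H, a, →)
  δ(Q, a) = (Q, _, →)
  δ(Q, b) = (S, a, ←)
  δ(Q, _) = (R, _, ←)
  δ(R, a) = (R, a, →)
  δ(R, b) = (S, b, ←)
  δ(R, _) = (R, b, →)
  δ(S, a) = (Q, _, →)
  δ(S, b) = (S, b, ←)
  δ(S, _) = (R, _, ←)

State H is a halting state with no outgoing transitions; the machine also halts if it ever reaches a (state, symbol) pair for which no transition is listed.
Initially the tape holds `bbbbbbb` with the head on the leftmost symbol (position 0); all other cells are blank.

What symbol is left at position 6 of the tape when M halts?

a

state=P head=0 tape=[b]bbbbbb__   (P,b)→(P,a,→)
state=P head=1 tape=a[b]bbbbb__   (P,b)→(P,a,→)
state=P head=2 tape=aa[b]bbbb__   (P,b)→(P,a,→)
state=P head=3 tape=aaa[b]bbb__   (P,b)→(P,a,→)
state=P head=4 tape=aaaa[b]bb__   (P,b)→(P,a,→)
state=P head=5 tape=aaaaa[b]b__   (P,b)→(P,a,→)
state=P head=6 tape=aaaaaa[b]__   (P,b)→(P,a,→)
state=P head=7 tape=aaaaaaa[_]_   (P,_)→(H,a,→)
state=H head=8 tape=aaaaaaaa[_]
Cell 6 holds a when M halts.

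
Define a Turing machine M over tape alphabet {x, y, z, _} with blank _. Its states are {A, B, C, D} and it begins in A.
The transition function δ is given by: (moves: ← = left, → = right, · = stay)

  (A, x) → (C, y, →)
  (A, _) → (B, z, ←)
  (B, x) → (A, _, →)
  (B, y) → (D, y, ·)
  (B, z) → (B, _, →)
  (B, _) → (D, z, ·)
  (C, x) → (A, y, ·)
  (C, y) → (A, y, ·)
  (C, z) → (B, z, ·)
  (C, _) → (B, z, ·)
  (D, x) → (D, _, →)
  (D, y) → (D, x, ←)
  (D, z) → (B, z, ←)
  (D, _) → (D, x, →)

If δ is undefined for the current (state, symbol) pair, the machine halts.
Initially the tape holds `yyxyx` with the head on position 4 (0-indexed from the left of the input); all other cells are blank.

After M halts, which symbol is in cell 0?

A | _yyxy[x]__   read x → write y, move →, go to C
C | _yyxyy[_]_   read _ → write z, move ·, go to B
B | _yyxyy[z]_   read z → write _, move →, go to B
B | _yyxyy_[_]   read _ → write z, move ·, go to D
D | _yyxyy_[z]   read z → write z, move ←, go to B
B | _yyxyy[_]z   read _ → write z, move ·, go to D
D | _yyxyy[z]z   read z → write z, move ←, go to B
B | _yyxy[y]zz   read y → write y, move ·, go to D
D | _yyxy[y]zz   read y → write x, move ←, go to D
D | _yyx[y]xzz   read y → write x, move ←, go to D
D | _yy[x]xxzz   read x → write _, move →, go to D
D | _yy_[x]xzz   read x → write _, move →, go to D
D | _yy__[x]zz   read x → write _, move →, go to D
D | _yy___[z]z   read z → write z, move ←, go to B
B | _yy__[_]zz   read _ → write z, move ·, go to D
D | _yy__[z]zz   read z → write z, move ←, go to B
B | _yy_[_]zzz   read _ → write z, move ·, go to D
D | _yy_[z]zzz   read z → write z, move ←, go to B
B | _yy[_]zzzz   read _ → write z, move ·, go to D
D | _yy[z]zzzz   read z → write z, move ←, go to B
B | _y[y]zzzzz   read y → write y, move ·, go to D
D | _y[y]zzzzz   read y → write x, move ←, go to D
D | _[y]xzzzzz   read y → write x, move ←, go to D
D | [_]xxzzzzz   read _ → write x, move →, go to D
D | x[x]xzzzzz   read x → write _, move →, go to D
D | x_[x]zzzzz   read x → write _, move →, go to D
D | x__[z]zzzz   read z → write z, move ←, go to B
B | x_[_]zzzzz   read _ → write z, move ·, go to D
D | x_[z]zzzzz   read z → write z, move ←, go to B
B | x[_]zzzzzz   read _ → write z, move ·, go to D
D | x[z]zzzzzz   read z → write z, move ←, go to B
B | [x]zzzzzzz   read x → write _, move →, go to A
A | _[z]zzzzzz
Cell 0 holds z when M halts.

z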